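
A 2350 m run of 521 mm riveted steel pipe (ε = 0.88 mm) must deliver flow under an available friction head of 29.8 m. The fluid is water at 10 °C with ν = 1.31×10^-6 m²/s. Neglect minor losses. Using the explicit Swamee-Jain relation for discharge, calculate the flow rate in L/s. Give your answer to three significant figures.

Swamee-Jain (Type II): Q = -0.965·√(gD⁵h_f/L)·ln[ε/(3.7D) + √(3.17ν²L/(gD³h_f))]
√(gD⁵h_f/L) = √(9.81·0.521⁵·29.8/2350) = 0.06910
ε/(3.7D) = 4.57×10^-4; √(3.17ν²L/(gD³h_f)) = 1.76×10^-5
Q = -0.965·0.06910·ln(4.741×10^-4) = 0.5104 m³/s
Check: V = 2.39 m/s, Re = 9.52×10^5, f = 0.02270, h_f = 29.9 m ≈ 29.8 m ✓

Q ≈ 510 L/s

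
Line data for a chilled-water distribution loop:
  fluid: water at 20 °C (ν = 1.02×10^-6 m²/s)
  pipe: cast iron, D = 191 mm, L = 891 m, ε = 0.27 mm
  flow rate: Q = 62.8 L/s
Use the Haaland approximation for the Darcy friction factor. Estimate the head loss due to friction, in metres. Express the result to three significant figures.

V = 4Q/(πD²) = 4·0.0628/(π·0.191²) = 2.192 m/s
Re = VD/ν = 2.192·0.191/1.02×10^-6 = 4.10×10^5 → turbulent
ε/D = 0.27/191 = 0.00141
Haaland: f = 0.02194
h_f = f(L/D)V²/(2g) = 0.02194·(891/0.191)·2.192²/(2·9.81) = 25.06 m

h_f ≈ 25.1 m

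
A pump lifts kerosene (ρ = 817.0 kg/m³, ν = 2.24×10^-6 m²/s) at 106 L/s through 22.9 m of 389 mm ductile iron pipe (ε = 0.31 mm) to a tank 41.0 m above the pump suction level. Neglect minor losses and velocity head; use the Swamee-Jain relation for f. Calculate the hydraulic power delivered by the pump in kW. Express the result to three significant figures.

V = 4Q/(πD²) = 0.8919 m/s; Re = 1.55×10^5; ε/D = 7.97×10^-4; f = 0.02075
h_f = f(L/D)V²/2g = 0.04952 m
Total head H = z + h_f = 41.0 + 0.04952 = 41.05 m
P_hyd = ρgQH = 817.0·9.81·0.106·41.05 = 34.87 kW

P_hyd ≈ 34.9 kW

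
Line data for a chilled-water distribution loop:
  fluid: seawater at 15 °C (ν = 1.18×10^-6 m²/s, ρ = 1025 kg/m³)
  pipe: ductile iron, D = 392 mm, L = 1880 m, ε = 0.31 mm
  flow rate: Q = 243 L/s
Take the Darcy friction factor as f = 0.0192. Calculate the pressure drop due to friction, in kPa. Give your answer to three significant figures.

Δp ≈ 191 kPa

V = 4Q/(πD²) = 4·0.243/(π·0.392²) = 2.013 m/s
h_f = f(L/D)V²/(2g) = 0.01920·(1880/0.392)·2.013²/(2·9.81) = 19.03 m
Δp = ρg·h_f = 1025·9.81·19.03 = 191.3 kPa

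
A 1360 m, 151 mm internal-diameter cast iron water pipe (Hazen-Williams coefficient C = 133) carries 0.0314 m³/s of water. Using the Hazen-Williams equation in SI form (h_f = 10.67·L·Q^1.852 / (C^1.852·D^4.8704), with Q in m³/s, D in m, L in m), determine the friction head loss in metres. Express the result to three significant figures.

h_f = 10.67·1360·0.0314^1.852 / (133^1.852·0.151^4.8704) = 27.76 m

h_f ≈ 27.8 m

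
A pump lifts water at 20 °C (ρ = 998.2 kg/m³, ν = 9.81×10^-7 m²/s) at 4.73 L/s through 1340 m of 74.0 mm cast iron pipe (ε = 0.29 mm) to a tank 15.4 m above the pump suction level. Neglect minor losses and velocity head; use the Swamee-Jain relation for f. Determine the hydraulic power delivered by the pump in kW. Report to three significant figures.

V = 4Q/(πD²) = 1.100 m/s; Re = 8.30×10^4; ε/D = 0.00392; f = 0.02983
h_f = f(L/D)V²/2g = 33.30 m
Total head H = z + h_f = 15.4 + 33.30 = 48.70 m
P_hyd = ρgQH = 998.2·9.81·0.00473·48.70 = 2.256 kW

P_hyd ≈ 2.26 kW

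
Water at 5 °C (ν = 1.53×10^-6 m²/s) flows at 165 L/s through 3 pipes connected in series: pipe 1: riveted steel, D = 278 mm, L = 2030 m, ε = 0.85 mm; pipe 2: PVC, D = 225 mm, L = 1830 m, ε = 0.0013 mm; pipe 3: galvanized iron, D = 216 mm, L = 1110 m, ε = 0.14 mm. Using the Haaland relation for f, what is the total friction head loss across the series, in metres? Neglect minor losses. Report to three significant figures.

Pipe 1: V = 2.718 m/s, Re = 4.94×10^5, ε/D = 0.00306, f = 0.02660, h_1 = f(L/D)V²/2g = 73.16 m
Pipe 2: V = 4.150 m/s, Re = 6.10×10^5, ε/D = 5.78×10^-6, f = 0.01268, h_2 = f(L/D)V²/2g = 90.54 m
Pipe 3: V = 4.503 m/s, Re = 6.36×10^5, ε/D = 6.48×10^-4, f = 0.01831, h_3 = f(L/D)V²/2g = 97.26 m
Series → Q common, losses add: H = Σh = 261.0 m

H ≈ 261 m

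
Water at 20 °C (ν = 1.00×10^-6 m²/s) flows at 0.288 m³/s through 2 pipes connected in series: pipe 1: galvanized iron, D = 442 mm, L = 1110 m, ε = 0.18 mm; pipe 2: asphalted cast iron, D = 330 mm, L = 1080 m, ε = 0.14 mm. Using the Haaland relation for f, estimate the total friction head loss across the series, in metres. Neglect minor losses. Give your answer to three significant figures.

H ≈ 38.8 m

Pipe 1: V = 1.877 m/s, Re = 8.30×10^5, ε/D = 4.07×10^-4, f = 0.01660, h_1 = f(L/D)V²/2g = 7.484 m
Pipe 2: V = 3.367 m/s, Re = 1.11×10^6, ε/D = 4.24×10^-4, f = 0.01658, h_2 = f(L/D)V²/2g = 31.36 m
Series → Q common, losses add: H = Σh = 38.84 m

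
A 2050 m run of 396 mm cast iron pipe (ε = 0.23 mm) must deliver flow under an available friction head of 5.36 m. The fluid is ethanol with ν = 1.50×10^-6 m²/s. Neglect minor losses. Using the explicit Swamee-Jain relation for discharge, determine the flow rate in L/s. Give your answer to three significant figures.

Swamee-Jain (Type II): Q = -0.965·√(gD⁵h_f/L)·ln[ε/(3.7D) + √(3.17ν²L/(gD³h_f))]
√(gD⁵h_f/L) = √(9.81·0.396⁵·5.36/2050) = 0.01580
ε/(3.7D) = 1.57×10^-4; √(3.17ν²L/(gD³h_f)) = 6.69×10^-5
Q = -0.965·0.01580·ln(2.239×10^-4) = 0.1282 m³/s
Check: V = 1.04 m/s, Re = 2.75×10^5, f = 0.01889, h_f = 5.40 m ≈ 5.36 m ✓

Q ≈ 128 L/s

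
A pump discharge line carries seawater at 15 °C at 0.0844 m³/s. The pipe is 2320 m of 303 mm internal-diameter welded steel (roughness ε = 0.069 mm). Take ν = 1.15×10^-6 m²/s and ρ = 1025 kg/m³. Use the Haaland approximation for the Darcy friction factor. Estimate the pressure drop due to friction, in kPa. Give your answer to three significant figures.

Δp ≈ 87.3 kPa

V = 4Q/(πD²) = 4·0.0844/(π·0.303²) = 1.170 m/s
Re = VD/ν = 1.170·0.303/1.15×10^-6 = 3.08×10^5 → turbulent
ε/D = 0.069/303 = 2.28×10^-4
Haaland: f = 0.01623
h_f = f(L/D)V²/(2g) = 0.01623·(2320/0.303)·1.170²/(2·9.81) = 8.677 m
Δp = ρg·h_f = 1025·9.81·8.677 = 87.25 kPa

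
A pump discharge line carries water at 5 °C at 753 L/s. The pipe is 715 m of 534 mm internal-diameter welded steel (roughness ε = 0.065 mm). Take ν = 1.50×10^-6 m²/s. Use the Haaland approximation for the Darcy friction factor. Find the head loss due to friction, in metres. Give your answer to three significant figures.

V = 4Q/(πD²) = 4·0.753/(π·0.534²) = 3.362 m/s
Re = VD/ν = 3.362·0.534/1.50×10^-6 = 1.20×10^6 → turbulent
ε/D = 0.065/534 = 1.22×10^-4
Haaland: f = 0.01347
h_f = f(L/D)V²/(2g) = 0.01347·(715/0.534)·3.362²/(2·9.81) = 10.39 m

h_f ≈ 10.4 m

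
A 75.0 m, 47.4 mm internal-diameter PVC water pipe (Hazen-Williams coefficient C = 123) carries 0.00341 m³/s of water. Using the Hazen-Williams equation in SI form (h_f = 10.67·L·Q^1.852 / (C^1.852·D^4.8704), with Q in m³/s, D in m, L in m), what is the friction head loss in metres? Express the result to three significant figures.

h_f = 10.67·75.0·0.00341^1.852 / (123^1.852·0.0474^4.8704) = 8.182 m

h_f ≈ 8.18 m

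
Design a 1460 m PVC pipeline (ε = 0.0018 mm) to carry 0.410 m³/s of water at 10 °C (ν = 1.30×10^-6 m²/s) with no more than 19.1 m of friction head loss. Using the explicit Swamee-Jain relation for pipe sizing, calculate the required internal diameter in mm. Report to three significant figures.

D ≈ 421 mm

Swamee-Jain (Type III): D = 0.66·[ε^1.25·(LQ²/(gh_f))^4.75 + ν·Q^9.4·(L/(gh_f))^5.2]^0.04
LQ²/(gh_f) = 1.310; L/(gh_f) = 7.792
Term 1 = ε^1.25·(…)^4.75 = 2.38×10^-7; Term 2 = ν·Q^9.4·(…)^5.2 = 1.29×10^-5
D = 0.66·(2.38×10^-7 + 1.29×10^-5)^0.04 = 0.4210 m = 421 mm
Check: V = 2.95 m/s, Re = 9.54×10^5, f = 0.01180, h_f = 18.1 m ≈ 19.1 m ✓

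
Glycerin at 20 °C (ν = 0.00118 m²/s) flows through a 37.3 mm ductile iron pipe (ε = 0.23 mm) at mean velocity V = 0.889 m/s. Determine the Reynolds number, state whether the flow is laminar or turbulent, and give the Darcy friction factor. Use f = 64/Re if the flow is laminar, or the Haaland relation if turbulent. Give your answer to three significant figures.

Re ≈ 28.1; laminar; f = 64/Re ≈ 2.28

Re = VD/ν = 0.8890·0.0373/0.00118 = 28.1
Re < 2300 → laminar → f = 64/Re = 2.277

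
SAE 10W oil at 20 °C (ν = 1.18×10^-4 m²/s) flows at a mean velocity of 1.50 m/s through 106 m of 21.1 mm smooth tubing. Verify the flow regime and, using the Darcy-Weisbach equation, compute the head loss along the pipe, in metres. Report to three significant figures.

h_f ≈ 137 m

Re = VD/ν = 1.50·0.02110/1.18×10^-4 = 268 → laminar (Re < 2300)
f = 64/Re = 0.2386
h_f = f(L/D)V²/(2g) = 0.2386·(106/0.02110)·1.50²/(2·9.81) = 137.5 m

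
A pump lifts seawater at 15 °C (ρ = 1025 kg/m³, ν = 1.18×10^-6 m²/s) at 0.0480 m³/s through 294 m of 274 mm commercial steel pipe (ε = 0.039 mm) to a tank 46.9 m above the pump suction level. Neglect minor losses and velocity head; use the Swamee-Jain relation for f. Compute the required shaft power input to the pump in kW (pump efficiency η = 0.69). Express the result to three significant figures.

P_shaft ≈ 33.2 kW

V = 4Q/(πD²) = 0.8140 m/s; Re = 1.89×10^5; ε/D = 1.42×10^-4; f = 0.01685
h_f = f(L/D)V²/2g = 0.6108 m
Total head H = z + h_f = 46.9 + 0.6108 = 47.51 m
P_hyd = ρgQH = 1025·9.81·0.0480·47.51 = 22.93 kW
P_shaft = P_hyd/η = 22.93/0.69 = 33.23 kW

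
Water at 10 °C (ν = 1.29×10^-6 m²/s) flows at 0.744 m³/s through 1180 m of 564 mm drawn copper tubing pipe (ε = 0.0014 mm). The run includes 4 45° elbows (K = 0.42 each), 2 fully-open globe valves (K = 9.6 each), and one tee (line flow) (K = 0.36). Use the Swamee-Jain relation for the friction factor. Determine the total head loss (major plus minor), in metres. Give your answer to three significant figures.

H_L ≈ 20.2 m

V = 4Q/(πD²) = 2.978 m/s; V²/2g = 0.4520 m
Re = 1.30×10^6, ε/D = 2.48×10^-6 → f = 0.01118 (Swamee-Jain)
Major: h_f = f(L/D)·V²/2g = 0.01118·2092·0.4520 = 10.57 m
Minor: ΣK = 21.2; h_m = ΣK·V²/2g = 9.601 m
Total H_L = 10.57 + 9.601 = 20.18 m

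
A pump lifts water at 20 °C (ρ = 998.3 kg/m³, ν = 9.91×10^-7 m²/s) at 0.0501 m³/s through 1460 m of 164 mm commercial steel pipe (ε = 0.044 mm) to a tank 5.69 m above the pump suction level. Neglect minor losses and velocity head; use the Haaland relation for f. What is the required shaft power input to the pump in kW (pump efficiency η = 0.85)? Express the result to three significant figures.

V = 4Q/(πD²) = 2.372 m/s; Re = 3.92×10^5; ε/D = 2.68×10^-4; f = 0.01619
h_f = f(L/D)V²/2g = 41.31 m
Total head H = z + h_f = 5.69 + 41.31 = 47.00 m
P_hyd = ρgQH = 998.3·9.81·0.0501·47.00 = 23.06 kW
P_shaft = P_hyd/η = 23.06/0.85 = 27.13 kW

P_shaft ≈ 27.1 kW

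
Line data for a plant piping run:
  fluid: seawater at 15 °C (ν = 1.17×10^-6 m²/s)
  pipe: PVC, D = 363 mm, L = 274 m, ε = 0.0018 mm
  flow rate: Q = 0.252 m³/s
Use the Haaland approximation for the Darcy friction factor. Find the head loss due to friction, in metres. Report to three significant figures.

h_f ≈ 2.79 m

V = 4Q/(πD²) = 4·0.252/(π·0.363²) = 2.435 m/s
Re = VD/ν = 2.435·0.363/1.17×10^-6 = 7.55×10^5 → turbulent
ε/D = 0.0018/363 = 4.96×10^-6
Haaland: f = 0.01222
h_f = f(L/D)V²/(2g) = 0.01222·(274/0.363)·2.435²/(2·9.81) = 2.788 m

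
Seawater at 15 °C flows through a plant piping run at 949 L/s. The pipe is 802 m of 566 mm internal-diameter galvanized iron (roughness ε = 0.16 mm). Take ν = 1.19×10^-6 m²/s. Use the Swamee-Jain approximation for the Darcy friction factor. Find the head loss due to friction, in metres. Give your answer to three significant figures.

V = 4Q/(πD²) = 4·0.949/(π·0.566²) = 3.772 m/s
Re = VD/ν = 3.772·0.566/1.19×10^-6 = 1.79×10^6 → turbulent
ε/D = 0.16/566 = 2.83×10^-4
Swamee-Jain: f = 0.01527
h_f = f(L/D)V²/(2g) = 0.01527·(802/0.566)·3.772²/(2·9.81) = 15.69 m

h_f ≈ 15.7 m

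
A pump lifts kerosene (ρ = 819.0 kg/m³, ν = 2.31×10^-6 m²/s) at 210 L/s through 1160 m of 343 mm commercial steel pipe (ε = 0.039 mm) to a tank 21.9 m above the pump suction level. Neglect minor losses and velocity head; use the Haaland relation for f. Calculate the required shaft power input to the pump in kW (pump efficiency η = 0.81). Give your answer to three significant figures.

P_shaft ≈ 73.6 kW

V = 4Q/(πD²) = 2.273 m/s; Re = 3.37×10^5; ε/D = 1.14×10^-4; f = 0.01511
h_f = f(L/D)V²/2g = 13.45 m
Total head H = z + h_f = 21.9 + 13.45 = 35.35 m
P_hyd = ρgQH = 819.0·9.81·0.210·35.35 = 59.65 kW
P_shaft = P_hyd/η = 59.65/0.81 = 73.64 kW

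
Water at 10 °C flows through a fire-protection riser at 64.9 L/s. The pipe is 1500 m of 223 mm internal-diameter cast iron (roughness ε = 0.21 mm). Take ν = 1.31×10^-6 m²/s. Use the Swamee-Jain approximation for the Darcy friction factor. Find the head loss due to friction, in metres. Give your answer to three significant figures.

V = 4Q/(πD²) = 4·0.0649/(π·0.223²) = 1.662 m/s
Re = VD/ν = 1.662·0.223/1.31×10^-6 = 2.83×10^5 → turbulent
ε/D = 0.21/223 = 9.42×10^-4
Swamee-Jain: f = 0.02056
h_f = f(L/D)V²/(2g) = 0.02056·(1500/0.223)·1.662²/(2·9.81) = 19.46 m

h_f ≈ 19.5 m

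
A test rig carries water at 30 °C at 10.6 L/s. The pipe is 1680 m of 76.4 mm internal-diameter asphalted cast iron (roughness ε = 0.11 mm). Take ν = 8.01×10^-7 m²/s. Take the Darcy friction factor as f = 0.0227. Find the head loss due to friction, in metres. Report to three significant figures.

V = 4Q/(πD²) = 4·0.0106/(π·0.0764²) = 2.312 m/s
h_f = f(L/D)V²/(2g) = 0.02270·(1680/0.0764)·2.312²/(2·9.81) = 136.0 m

h_f ≈ 136 m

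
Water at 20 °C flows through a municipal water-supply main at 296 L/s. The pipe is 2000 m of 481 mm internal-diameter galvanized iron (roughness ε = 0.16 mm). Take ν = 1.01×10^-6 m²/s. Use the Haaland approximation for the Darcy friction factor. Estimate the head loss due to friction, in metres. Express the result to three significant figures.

V = 4Q/(πD²) = 4·0.296/(π·0.481²) = 1.629 m/s
Re = VD/ν = 1.629·0.481/1.01×10^-6 = 7.76×10^5 → turbulent
ε/D = 0.16/481 = 3.33×10^-4
Haaland: f = 0.01605
h_f = f(L/D)V²/(2g) = 0.01605·(2000/0.481)·1.629²/(2·9.81) = 9.024 m

h_f ≈ 9.02 m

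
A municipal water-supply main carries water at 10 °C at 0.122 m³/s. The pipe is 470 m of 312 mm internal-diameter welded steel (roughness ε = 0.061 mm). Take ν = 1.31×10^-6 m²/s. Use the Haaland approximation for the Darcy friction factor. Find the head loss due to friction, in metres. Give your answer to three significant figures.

V = 4Q/(πD²) = 4·0.122/(π·0.312²) = 1.596 m/s
Re = VD/ν = 1.596·0.312/1.31×10^-6 = 3.80×10^5 → turbulent
ε/D = 0.061/312 = 1.96×10^-4
Haaland: f = 0.01563
h_f = f(L/D)V²/(2g) = 0.01563·(470/0.312)·1.596²/(2·9.81) = 3.057 m

h_f ≈ 3.06 m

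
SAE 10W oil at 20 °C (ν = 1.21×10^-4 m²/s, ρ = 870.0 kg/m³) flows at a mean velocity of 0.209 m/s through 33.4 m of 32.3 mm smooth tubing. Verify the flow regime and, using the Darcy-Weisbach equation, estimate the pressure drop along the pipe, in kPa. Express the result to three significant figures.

Δp ≈ 22.5 kPa

Re = VD/ν = 0.209·0.03230/1.21×10^-4 = 55.8 → laminar (Re < 2300)
f = 64/Re = 1.147
h_f = f(L/D)V²/(2g) = 1.147·(33.4/0.03230)·0.209²/(2·9.81) = 2.641 m
Δp = ρg·h_f = 870.0·9.81·2.641 = 22.54 kPa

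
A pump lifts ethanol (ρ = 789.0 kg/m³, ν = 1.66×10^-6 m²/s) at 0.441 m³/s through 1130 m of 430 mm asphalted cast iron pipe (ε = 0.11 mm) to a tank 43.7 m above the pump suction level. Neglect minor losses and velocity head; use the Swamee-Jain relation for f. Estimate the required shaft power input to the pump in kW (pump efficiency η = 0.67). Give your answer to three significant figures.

V = 4Q/(πD²) = 3.037 m/s; Re = 7.87×10^5; ε/D = 2.56×10^-4; f = 0.01554
h_f = f(L/D)V²/2g = 19.19 m
Total head H = z + h_f = 43.7 + 19.19 = 62.89 m
P_hyd = ρgQH = 789.0·9.81·0.441·62.89 = 214.7 kW
P_shaft = P_hyd/η = 214.7/0.67 = 320.4 kW

P_shaft ≈ 320 kW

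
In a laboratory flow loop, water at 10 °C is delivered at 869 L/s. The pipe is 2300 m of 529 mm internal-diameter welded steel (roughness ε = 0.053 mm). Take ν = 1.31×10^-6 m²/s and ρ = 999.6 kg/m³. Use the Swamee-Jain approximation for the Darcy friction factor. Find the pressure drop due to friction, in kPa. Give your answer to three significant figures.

Δp ≈ 444 kPa

V = 4Q/(πD²) = 4·0.869/(π·0.529²) = 3.954 m/s
Re = VD/ν = 3.954·0.529/1.31×10^-6 = 1.60×10^6 → turbulent
ε/D = 0.053/529 = 1.00×10^-4
Swamee-Jain: f = 0.01306
h_f = f(L/D)V²/(2g) = 0.01306·(2300/0.529)·3.954²/(2·9.81) = 45.23 m
Δp = ρg·h_f = 999.6·9.81·45.23 = 443.5 kPa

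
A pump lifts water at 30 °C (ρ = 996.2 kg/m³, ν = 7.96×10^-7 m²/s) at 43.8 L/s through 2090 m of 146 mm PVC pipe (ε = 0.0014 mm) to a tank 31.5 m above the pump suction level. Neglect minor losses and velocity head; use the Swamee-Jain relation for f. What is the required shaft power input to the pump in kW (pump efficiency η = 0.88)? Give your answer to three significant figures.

P_shaft ≈ 47.7 kW

V = 4Q/(πD²) = 2.616 m/s; Re = 4.80×10^5; ε/D = 9.59×10^-6; f = 0.01334
h_f = f(L/D)V²/2g = 66.61 m
Total head H = z + h_f = 31.5 + 66.61 = 98.11 m
P_hyd = ρgQH = 996.2·9.81·0.0438·98.11 = 42.00 kW
P_shaft = P_hyd/η = 42.00/0.88 = 47.72 kW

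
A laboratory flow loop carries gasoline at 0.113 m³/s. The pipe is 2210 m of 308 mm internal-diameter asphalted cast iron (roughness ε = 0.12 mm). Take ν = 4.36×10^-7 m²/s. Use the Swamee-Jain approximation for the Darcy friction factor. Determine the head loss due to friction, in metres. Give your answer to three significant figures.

h_f ≈ 13.8 m

V = 4Q/(πD²) = 4·0.113/(π·0.308²) = 1.517 m/s
Re = VD/ν = 1.517·0.308/4.36×10^-7 = 1.07×10^6 → turbulent
ε/D = 0.12/308 = 3.90×10^-4
Swamee-Jain: f = 0.01646
h_f = f(L/D)V²/(2g) = 0.01646·(2210/0.308)·1.517²/(2·9.81) = 13.85 m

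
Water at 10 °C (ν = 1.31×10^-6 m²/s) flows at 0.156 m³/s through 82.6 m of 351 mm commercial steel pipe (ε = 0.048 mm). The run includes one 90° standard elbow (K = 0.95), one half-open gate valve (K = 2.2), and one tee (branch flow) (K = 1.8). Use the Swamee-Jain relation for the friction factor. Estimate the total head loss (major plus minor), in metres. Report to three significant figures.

H_L ≈ 1.13 m

V = 4Q/(πD²) = 1.612 m/s; V²/2g = 0.1325 m
Re = 4.32×10^5, ε/D = 1.37×10^-4 → f = 0.01511 (Swamee-Jain)
Major: h_f = f(L/D)·V²/2g = 0.01511·235.3·0.1325 = 0.4711 m
Minor: ΣK = 4.95; h_m = ΣK·V²/2g = 0.6558 m
Total H_L = 0.4711 + 0.6558 = 1.127 m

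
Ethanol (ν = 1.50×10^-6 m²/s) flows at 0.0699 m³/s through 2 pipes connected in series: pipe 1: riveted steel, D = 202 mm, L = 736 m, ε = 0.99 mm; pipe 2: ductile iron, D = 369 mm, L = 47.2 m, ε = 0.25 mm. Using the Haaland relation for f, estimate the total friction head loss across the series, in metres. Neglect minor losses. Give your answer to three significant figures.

Pipe 1: V = 2.181 m/s, Re = 2.94×10^5, ε/D = 0.00490, f = 0.03054, h_1 = f(L/D)V²/2g = 26.98 m
Pipe 2: V = 0.6536 m/s, Re = 1.61×10^5, ε/D = 6.78×10^-4, f = 0.01985, h_2 = f(L/D)V²/2g = 0.05529 m
Series → Q common, losses add: H = Σh = 27.04 m

H ≈ 27.0 m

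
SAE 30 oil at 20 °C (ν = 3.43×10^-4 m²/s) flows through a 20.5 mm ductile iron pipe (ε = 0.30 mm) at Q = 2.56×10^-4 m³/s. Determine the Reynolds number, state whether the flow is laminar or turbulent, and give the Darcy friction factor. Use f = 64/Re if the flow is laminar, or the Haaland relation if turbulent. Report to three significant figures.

Re ≈ 46.4; laminar; f = 64/Re ≈ 1.38

V = 4Q/(πD²) = 0.7756 m/s
Re = VD/ν = 0.7756·0.0205/3.43×10^-4 = 46.4
Re < 2300 → laminar → f = 64/Re = 1.381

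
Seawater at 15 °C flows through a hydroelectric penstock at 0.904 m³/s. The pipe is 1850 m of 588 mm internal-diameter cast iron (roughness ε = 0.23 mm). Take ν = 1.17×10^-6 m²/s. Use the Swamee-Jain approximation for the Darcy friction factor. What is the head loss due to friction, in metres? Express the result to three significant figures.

V = 4Q/(πD²) = 4·0.904/(π·0.588²) = 3.329 m/s
Re = VD/ν = 3.329·0.588/1.17×10^-6 = 1.67×10^6 → turbulent
ε/D = 0.23/588 = 3.91×10^-4
Swamee-Jain: f = 0.01627
h_f = f(L/D)V²/(2g) = 0.01627·(1850/0.588)·3.329²/(2·9.81) = 28.91 m

h_f ≈ 28.9 m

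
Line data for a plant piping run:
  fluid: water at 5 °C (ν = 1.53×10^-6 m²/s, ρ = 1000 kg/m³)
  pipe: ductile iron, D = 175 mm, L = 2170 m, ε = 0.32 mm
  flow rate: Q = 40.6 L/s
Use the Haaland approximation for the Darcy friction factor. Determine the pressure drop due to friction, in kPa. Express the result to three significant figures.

V = 4Q/(πD²) = 4·0.0406/(π·0.175²) = 1.688 m/s
Re = VD/ν = 1.688·0.175/1.53×10^-6 = 1.93×10^5 → turbulent
ε/D = 0.32/175 = 0.00183
Haaland: f = 0.02378
h_f = f(L/D)V²/(2g) = 0.02378·(2170/0.175)·1.688²/(2·9.81) = 42.82 m
Δp = ρg·h_f = 1000·9.81·42.82 = 420.1 kPa

Δp ≈ 420 kPa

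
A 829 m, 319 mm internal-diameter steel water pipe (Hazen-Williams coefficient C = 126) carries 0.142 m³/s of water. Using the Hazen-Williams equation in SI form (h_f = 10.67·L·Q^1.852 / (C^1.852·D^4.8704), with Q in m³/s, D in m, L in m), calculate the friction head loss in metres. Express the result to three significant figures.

h_f ≈ 8.01 m

h_f = 10.67·829·0.142^1.852 / (126^1.852·0.319^4.8704) = 8.010 m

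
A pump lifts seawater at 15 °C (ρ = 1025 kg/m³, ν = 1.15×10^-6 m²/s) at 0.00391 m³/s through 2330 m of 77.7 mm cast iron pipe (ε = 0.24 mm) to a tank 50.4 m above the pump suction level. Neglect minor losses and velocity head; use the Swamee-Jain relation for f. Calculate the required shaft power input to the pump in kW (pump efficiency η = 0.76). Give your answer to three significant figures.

V = 4Q/(πD²) = 0.8246 m/s; Re = 5.57×10^4; ε/D = 0.00309; f = 0.02888
h_f = f(L/D)V²/2g = 30.01 m
Total head H = z + h_f = 50.4 + 30.01 = 80.41 m
P_hyd = ρgQH = 1025·9.81·0.00391·80.41 = 3.161 kW
P_shaft = P_hyd/η = 3.161/0.76 = 4.160 kW

P_shaft ≈ 4.16 kW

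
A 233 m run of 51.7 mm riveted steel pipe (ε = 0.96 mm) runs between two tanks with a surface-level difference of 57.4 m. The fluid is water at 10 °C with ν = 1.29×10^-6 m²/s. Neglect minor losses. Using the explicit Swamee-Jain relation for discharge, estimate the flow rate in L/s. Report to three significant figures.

Q ≈ 4.80 L/s

Swamee-Jain (Type II): Q = -0.965·√(gD⁵h_f/L)·ln[ε/(3.7D) + √(3.17ν²L/(gD³h_f))]
√(gD⁵h_f/L) = √(9.81·0.0517⁵·57.4/233) = 9.448×10^-4
ε/(3.7D) = 0.00502; √(3.17ν²L/(gD³h_f)) = 1.26×10^-4
Q = -0.965·9.448×10^-4·ln(0.005144) = 0.004805 m³/s
Check: V = 2.29 m/s, Re = 9.17×10^4, f = 0.04798, h_f = 57.7 m ≈ 57.4 m ✓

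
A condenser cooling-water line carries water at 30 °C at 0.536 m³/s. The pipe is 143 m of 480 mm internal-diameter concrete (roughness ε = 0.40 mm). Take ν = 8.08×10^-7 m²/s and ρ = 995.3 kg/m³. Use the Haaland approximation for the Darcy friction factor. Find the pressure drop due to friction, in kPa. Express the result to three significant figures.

V = 4Q/(πD²) = 4·0.536/(π·0.480²) = 2.962 m/s
Re = VD/ν = 2.962·0.480/8.08×10^-7 = 1.76×10^6 → turbulent
ε/D = 0.40/480 = 8.33×10^-4
Haaland: f = 0.01900
h_f = f(L/D)V²/(2g) = 0.01900·(143/0.480)·2.962²/(2·9.81) = 2.532 m
Δp = ρg·h_f = 995.3·9.81·2.532 = 24.72 kPa

Δp ≈ 24.7 kPa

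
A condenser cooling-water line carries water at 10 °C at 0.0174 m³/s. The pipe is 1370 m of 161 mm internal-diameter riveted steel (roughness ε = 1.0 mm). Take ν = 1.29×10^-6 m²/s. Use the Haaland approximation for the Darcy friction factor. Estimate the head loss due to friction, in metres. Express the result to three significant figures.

V = 4Q/(πD²) = 4·0.0174/(π·0.161²) = 0.8547 m/s
Re = VD/ν = 0.8547·0.161/1.29×10^-6 = 1.07×10^5 → turbulent
ε/D = 1.0/161 = 0.00621
Haaland: f = 0.03323
h_f = f(L/D)V²/(2g) = 0.03323·(1370/0.161)·0.8547²/(2·9.81) = 10.53 m

h_f ≈ 10.5 m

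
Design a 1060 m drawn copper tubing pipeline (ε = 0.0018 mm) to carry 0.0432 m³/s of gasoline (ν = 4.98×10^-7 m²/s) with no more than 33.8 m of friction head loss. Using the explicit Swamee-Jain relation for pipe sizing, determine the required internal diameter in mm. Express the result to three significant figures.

D ≈ 145 mm

Swamee-Jain (Type III): D = 0.66·[ε^1.25·(LQ²/(gh_f))^4.75 + ν·Q^9.4·(L/(gh_f))^5.2]^0.04
LQ²/(gh_f) = 0.005966; L/(gh_f) = 3.197
Term 1 = ε^1.25·(…)^4.75 = 1.79×10^-18; Term 2 = ν·Q^9.4·(…)^5.2 = 3.13×10^-17
D = 0.66·(1.79×10^-18 + 3.13×10^-17)^0.04 = 0.1447 m = 145 mm
Check: V = 2.63 m/s, Re = 7.64×10^5, f = 0.01241, h_f = 32.0 m ≈ 33.8 m ✓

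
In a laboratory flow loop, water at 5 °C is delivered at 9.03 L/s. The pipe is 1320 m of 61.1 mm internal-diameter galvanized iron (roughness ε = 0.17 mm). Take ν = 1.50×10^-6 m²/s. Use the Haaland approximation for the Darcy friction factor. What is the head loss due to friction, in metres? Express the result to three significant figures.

V = 4Q/(πD²) = 4·0.00903/(π·0.0611²) = 3.080 m/s
Re = VD/ν = 3.080·0.0611/1.50×10^-6 = 1.25×10^5 → turbulent
ε/D = 0.17/61.1 = 0.00278
Haaland: f = 0.02666
h_f = f(L/D)V²/(2g) = 0.02666·(1320/0.0611)·3.080²/(2·9.81) = 278.4 m

h_f ≈ 278 m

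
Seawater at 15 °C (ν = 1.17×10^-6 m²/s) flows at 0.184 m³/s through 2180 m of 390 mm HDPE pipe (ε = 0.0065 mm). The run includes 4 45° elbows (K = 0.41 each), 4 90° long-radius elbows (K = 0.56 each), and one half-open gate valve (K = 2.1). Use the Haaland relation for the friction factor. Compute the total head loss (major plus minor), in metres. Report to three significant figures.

H_L ≈ 9.64 m

V = 4Q/(πD²) = 1.540 m/s; V²/2g = 0.1209 m
Re = 5.13×10^5, ε/D = 1.67×10^-5 → f = 0.01320 (Haaland)
Major: h_f = f(L/D)·V²/2g = 0.01320·5590·0.1209 = 8.922 m
Minor: ΣK = 5.98; h_m = ΣK·V²/2g = 0.7231 m
Total H_L = 8.922 + 0.7231 = 9.645 m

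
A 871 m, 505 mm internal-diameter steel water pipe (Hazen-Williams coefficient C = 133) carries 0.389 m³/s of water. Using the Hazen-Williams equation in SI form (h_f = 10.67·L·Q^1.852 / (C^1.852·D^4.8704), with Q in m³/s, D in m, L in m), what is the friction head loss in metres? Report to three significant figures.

h_f ≈ 5.25 m

h_f = 10.67·871·0.389^1.852 / (133^1.852·0.505^4.8704) = 5.254 m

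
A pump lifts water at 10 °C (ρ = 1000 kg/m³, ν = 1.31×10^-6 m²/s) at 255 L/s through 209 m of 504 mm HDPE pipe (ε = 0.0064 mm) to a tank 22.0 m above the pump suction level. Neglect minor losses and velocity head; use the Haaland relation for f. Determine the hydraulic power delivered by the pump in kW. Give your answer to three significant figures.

V = 4Q/(πD²) = 1.278 m/s; Re = 4.92×10^5; ε/D = 1.27×10^-5; f = 0.01325
h_f = f(L/D)V²/2g = 0.4574 m
Total head H = z + h_f = 22.0 + 0.4574 = 22.46 m
P_hyd = ρgQH = 1000·9.81·0.255·22.46 = 56.18 kW

P_hyd ≈ 56.2 kW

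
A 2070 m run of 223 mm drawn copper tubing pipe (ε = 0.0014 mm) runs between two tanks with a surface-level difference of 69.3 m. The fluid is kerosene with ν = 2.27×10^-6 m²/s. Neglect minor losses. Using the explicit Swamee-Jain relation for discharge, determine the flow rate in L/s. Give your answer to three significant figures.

Q ≈ 124 L/s

Swamee-Jain (Type II): Q = -0.965·√(gD⁵h_f/L)·ln[ε/(3.7D) + √(3.17ν²L/(gD³h_f))]
√(gD⁵h_f/L) = √(9.81·0.223⁵·69.3/2070) = 0.01346
ε/(3.7D) = 1.70×10^-6; √(3.17ν²L/(gD³h_f)) = 6.70×10^-5
Q = -0.965·0.01346·ln(6.867×10^-5) = 0.1245 m³/s
Check: V = 3.19 m/s, Re = 3.13×10^5, f = 0.01434, h_f = 68.9 m ≈ 69.3 m ✓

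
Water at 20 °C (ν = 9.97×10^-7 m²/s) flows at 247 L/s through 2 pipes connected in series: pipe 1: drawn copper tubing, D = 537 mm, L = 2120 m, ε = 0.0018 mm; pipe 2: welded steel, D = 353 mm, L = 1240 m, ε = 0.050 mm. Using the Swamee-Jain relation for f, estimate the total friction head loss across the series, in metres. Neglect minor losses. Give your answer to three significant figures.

H ≈ 19.2 m

Pipe 1: V = 1.091 m/s, Re = 5.87×10^5, ε/D = 3.35×10^-6, f = 0.01278, h_1 = f(L/D)V²/2g = 3.059 m
Pipe 2: V = 2.524 m/s, Re = 8.94×10^5, ε/D = 1.42×10^-4, f = 0.01419, h_2 = f(L/D)V²/2g = 16.19 m
Series → Q common, losses add: H = Σh = 19.25 m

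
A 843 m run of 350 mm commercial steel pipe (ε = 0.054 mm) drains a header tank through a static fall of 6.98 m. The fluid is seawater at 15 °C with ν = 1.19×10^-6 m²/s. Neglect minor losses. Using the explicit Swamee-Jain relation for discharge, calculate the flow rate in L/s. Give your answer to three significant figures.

Q ≈ 189 L/s

Swamee-Jain (Type II): Q = -0.965·√(gD⁵h_f/L)·ln[ε/(3.7D) + √(3.17ν²L/(gD³h_f))]
√(gD⁵h_f/L) = √(9.81·0.350⁵·6.98/843) = 0.02065
ε/(3.7D) = 4.17×10^-5; √(3.17ν²L/(gD³h_f)) = 3.59×10^-5
Q = -0.965·0.02065·ln(7.760×10^-5) = 0.1886 m³/s
Check: V = 1.96 m/s, Re = 5.77×10^5, f = 0.01486, h_f = 7.01 m ≈ 6.98 m ✓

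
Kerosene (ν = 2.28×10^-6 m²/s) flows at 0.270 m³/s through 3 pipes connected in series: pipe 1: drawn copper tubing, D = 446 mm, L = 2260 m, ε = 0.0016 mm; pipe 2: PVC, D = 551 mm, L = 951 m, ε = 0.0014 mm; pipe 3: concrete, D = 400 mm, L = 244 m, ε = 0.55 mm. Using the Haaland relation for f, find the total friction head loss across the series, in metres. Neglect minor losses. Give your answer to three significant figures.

Pipe 1: V = 1.728 m/s, Re = 3.38×10^5, ε/D = 3.59×10^-6, f = 0.01406, h_1 = f(L/D)V²/2g = 10.84 m
Pipe 2: V = 1.132 m/s, Re = 2.74×10^5, ε/D = 2.54×10^-6, f = 0.01461, h_2 = f(L/D)V²/2g = 1.648 m
Pipe 3: V = 2.149 m/s, Re = 3.77×10^5, ε/D = 0.00138, f = 0.02184, h_3 = f(L/D)V²/2g = 3.135 m
Series → Q common, losses add: H = Σh = 15.63 m

H ≈ 15.6 m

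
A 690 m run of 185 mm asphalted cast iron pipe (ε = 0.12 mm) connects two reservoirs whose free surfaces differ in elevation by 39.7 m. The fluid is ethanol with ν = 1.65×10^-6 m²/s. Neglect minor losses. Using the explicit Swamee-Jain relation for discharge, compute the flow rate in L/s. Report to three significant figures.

Q ≈ 89.7 L/s

Swamee-Jain (Type II): Q = -0.965·√(gD⁵h_f/L)·ln[ε/(3.7D) + √(3.17ν²L/(gD³h_f))]
√(gD⁵h_f/L) = √(9.81·0.185⁵·39.7/690) = 0.01106
ε/(3.7D) = 1.75×10^-4; √(3.17ν²L/(gD³h_f)) = 4.91×10^-5
Q = -0.965·0.01106·ln(2.245×10^-4) = 0.08967 m³/s
Check: V = 3.34 m/s, Re = 3.74×10^5, f = 0.01890, h_f = 40.0 m ≈ 39.7 m ✓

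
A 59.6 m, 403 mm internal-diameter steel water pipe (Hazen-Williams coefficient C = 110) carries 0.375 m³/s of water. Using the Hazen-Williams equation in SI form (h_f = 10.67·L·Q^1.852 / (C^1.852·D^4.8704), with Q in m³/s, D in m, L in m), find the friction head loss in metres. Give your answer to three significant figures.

h_f = 10.67·59.6·0.375^1.852 / (110^1.852·0.403^4.8704) = 1.433 m

h_f ≈ 1.43 m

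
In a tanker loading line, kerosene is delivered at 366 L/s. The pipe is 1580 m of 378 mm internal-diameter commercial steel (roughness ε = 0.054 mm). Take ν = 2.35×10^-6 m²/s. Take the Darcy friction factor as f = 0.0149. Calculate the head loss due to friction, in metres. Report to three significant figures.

V = 4Q/(πD²) = 4·0.366/(π·0.378²) = 3.261 m/s
h_f = f(L/D)V²/(2g) = 0.01490·(1580/0.378)·3.261²/(2·9.81) = 33.77 m

h_f ≈ 33.8 m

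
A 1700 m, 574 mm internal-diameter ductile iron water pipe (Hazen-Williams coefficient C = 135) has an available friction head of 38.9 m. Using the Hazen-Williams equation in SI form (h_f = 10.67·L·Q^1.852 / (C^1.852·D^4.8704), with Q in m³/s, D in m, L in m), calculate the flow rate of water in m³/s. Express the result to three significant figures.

Rearranging: Q = [h_f·C^1.852·D^4.8704 / (10.67·L)]^(1/1.852)
Q = [38.9·135^1.852·0.574^4.8704 / (10.67·1700)]^0.540 = 1.136 m³/s

Q ≈ 1.14 m³/s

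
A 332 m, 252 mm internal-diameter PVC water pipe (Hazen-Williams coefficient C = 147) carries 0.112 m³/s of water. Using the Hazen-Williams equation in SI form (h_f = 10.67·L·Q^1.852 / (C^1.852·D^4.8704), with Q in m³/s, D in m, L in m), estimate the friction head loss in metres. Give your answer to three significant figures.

h_f = 10.67·332·0.112^1.852 / (147^1.852·0.252^4.8704) = 4.898 m

h_f ≈ 4.90 m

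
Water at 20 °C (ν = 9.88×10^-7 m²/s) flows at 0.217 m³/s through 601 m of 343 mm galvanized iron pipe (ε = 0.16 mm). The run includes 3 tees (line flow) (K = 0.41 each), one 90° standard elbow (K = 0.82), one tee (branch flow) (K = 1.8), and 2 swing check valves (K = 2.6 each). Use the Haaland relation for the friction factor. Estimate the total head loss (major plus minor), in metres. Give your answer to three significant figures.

V = 4Q/(πD²) = 2.348 m/s; V²/2g = 0.2811 m
Re = 8.15×10^5, ε/D = 4.66×10^-4 → f = 0.01704 (Haaland)
Major: h_f = f(L/D)·V²/2g = 0.01704·1752·0.2811 = 8.391 m
Minor: ΣK = 9.05; h_m = ΣK·V²/2g = 2.544 m
Total H_L = 8.391 + 2.544 = 10.94 m

H_L ≈ 10.9 m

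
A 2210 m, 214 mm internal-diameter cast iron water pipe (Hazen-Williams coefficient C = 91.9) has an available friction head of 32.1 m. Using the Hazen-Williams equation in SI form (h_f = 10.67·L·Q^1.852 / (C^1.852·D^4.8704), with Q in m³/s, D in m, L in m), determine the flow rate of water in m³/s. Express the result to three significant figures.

Rearranging: Q = [h_f·C^1.852·D^4.8704 / (10.67·L)]^(1/1.852)
Q = [32.1·91.9^1.852·0.214^4.8704 / (10.67·2210)]^0.540 = 0.04517 m³/s

Q ≈ 0.0452 m³/s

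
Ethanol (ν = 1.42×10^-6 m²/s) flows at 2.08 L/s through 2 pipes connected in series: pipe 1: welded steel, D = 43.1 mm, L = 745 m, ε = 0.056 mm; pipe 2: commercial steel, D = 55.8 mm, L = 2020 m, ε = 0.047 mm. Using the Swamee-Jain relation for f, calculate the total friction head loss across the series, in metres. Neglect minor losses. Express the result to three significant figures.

Pipe 1: V = 1.426 m/s, Re = 4.33×10^4, ε/D = 0.00130, f = 0.02548, h_1 = f(L/D)V²/2g = 45.62 m
Pipe 2: V = 0.8506 m/s, Re = 3.34×10^4, ε/D = 8.42×10^-4, f = 0.02526, h_2 = f(L/D)V²/2g = 33.72 m
Series → Q common, losses add: H = Σh = 79.34 m

H ≈ 79.3 m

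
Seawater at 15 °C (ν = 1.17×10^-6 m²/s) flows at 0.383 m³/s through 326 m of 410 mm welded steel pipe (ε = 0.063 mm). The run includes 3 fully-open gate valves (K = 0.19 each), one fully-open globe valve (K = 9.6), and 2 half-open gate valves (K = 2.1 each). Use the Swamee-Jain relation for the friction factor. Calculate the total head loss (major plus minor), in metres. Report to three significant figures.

H_L ≈ 11.0 m

V = 4Q/(πD²) = 2.901 m/s; V²/2g = 0.4289 m
Re = 1.02×10^6, ε/D = 1.54×10^-4 → f = 0.01422 (Swamee-Jain)
Major: h_f = f(L/D)·V²/2g = 0.01422·795.1·0.4289 = 4.848 m
Minor: ΣK = 14.4; h_m = ΣK·V²/2g = 6.164 m
Total H_L = 4.848 + 6.164 = 11.01 m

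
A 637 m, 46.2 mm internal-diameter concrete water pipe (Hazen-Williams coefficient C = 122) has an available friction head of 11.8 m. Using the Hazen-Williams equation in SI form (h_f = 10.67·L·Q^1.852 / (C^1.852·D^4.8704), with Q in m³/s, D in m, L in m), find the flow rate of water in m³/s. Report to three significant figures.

Q ≈ 0.00121 m³/s

Rearranging: Q = [h_f·C^1.852·D^4.8704 / (10.67·L)]^(1/1.852)
Q = [11.8·122^1.852·0.0462^4.8704 / (10.67·637)]^0.540 = 0.001214 m³/s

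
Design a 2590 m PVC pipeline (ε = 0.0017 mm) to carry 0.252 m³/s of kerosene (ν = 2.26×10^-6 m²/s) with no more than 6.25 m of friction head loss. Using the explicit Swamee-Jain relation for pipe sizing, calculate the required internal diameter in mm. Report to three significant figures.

D ≈ 509 mm

Swamee-Jain (Type III): D = 0.66·[ε^1.25·(LQ²/(gh_f))^4.75 + ν·Q^9.4·(L/(gh_f))^5.2]^0.04
LQ²/(gh_f) = 2.683; L/(gh_f) = 42.24
Term 1 = ε^1.25·(…)^4.75 = 6.66×10^-6; Term 2 = ν·Q^9.4·(…)^5.2 = 0.00152
D = 0.66·(6.66×10^-6 + 0.00152)^0.04 = 0.5092 m = 509 mm
Check: V = 1.24 m/s, Re = 2.79×10^5, f = 0.01461, h_f = 5.80 m ≈ 6.25 m ✓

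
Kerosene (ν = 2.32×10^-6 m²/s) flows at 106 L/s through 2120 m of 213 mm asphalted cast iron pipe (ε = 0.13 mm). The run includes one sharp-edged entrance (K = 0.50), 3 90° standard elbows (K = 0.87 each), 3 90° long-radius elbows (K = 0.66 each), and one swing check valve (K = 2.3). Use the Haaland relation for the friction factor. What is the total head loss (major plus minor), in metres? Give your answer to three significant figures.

H_L ≈ 87.7 m

V = 4Q/(πD²) = 2.975 m/s; V²/2g = 0.4510 m
Re = 2.73×10^5, ε/D = 6.10×10^-4 → f = 0.01879 (Haaland)
Major: h_f = f(L/D)·V²/2g = 0.01879·9953·0.4510 = 84.35 m
Minor: ΣK = 7.39; h_m = ΣK·V²/2g = 3.333 m
Total H_L = 84.35 + 3.333 = 87.69 m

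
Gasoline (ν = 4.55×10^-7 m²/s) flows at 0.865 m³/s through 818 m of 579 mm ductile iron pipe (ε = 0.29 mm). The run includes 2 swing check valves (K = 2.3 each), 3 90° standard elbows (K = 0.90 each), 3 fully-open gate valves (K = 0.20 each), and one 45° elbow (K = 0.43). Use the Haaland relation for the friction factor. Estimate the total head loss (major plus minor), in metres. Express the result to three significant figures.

V = 4Q/(πD²) = 3.285 m/s; V²/2g = 0.5501 m
Re = 4.18×10^6, ε/D = 5.01×10^-4 → f = 0.01685 (Haaland)
Major: h_f = f(L/D)·V²/2g = 0.01685·1413·0.5501 = 13.09 m
Minor: ΣK = 8.33; h_m = ΣK·V²/2g = 4.582 m
Total H_L = 13.09 + 4.582 = 17.68 m

H_L ≈ 17.7 m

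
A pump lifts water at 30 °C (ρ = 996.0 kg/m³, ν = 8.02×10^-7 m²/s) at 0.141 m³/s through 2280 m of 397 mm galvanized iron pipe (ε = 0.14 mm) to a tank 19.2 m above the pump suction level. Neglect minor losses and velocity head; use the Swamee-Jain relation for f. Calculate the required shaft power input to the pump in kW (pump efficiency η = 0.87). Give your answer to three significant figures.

V = 4Q/(πD²) = 1.139 m/s; Re = 5.64×10^5; ε/D = 3.53×10^-4; f = 0.01666
h_f = f(L/D)V²/2g = 6.326 m
Total head H = z + h_f = 19.2 + 6.326 = 25.53 m
P_hyd = ρgQH = 996.0·9.81·0.141·25.53 = 35.17 kW
P_shaft = P_hyd/η = 35.17/0.87 = 40.42 kW

P_shaft ≈ 40.4 kW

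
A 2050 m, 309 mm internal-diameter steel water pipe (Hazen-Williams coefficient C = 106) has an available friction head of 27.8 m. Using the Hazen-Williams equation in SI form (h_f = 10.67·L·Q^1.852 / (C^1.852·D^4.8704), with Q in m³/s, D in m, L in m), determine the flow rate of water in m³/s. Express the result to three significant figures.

Rearranging: Q = [h_f·C^1.852·D^4.8704 / (10.67·L)]^(1/1.852)
Q = [27.8·106^1.852·0.309^4.8704 / (10.67·2050)]^0.540 = 0.1319 m³/s

Q ≈ 0.132 m³/s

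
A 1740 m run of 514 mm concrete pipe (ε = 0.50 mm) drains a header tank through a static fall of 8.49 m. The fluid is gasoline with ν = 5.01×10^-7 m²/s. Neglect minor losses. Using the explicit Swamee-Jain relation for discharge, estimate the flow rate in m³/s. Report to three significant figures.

Swamee-Jain (Type II): Q = -0.965·√(gD⁵h_f/L)·ln[ε/(3.7D) + √(3.17ν²L/(gD³h_f))]
√(gD⁵h_f/L) = √(9.81·0.514⁵·8.49/1740) = 0.04144
ε/(3.7D) = 2.63×10^-4; √(3.17ν²L/(gD³h_f)) = 1.11×10^-5
Q = -0.965·0.04144·ln(2.740×10^-4) = 0.3280 m³/s
Check: V = 1.58 m/s, Re = 1.62×10^6, f = 0.01977, h_f = 8.52 m ≈ 8.49 m ✓

Q ≈ 0.328 m³/s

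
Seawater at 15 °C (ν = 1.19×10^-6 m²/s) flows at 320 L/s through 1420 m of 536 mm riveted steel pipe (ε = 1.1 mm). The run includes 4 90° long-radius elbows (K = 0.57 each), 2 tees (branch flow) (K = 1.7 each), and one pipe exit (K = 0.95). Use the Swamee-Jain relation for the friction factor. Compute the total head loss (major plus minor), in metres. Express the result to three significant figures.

H_L ≈ 7.19 m

V = 4Q/(πD²) = 1.418 m/s; V²/2g = 0.1025 m
Re = 6.39×10^5, ε/D = 0.00205 → f = 0.02396 (Swamee-Jain)
Major: h_f = f(L/D)·V²/2g = 0.02396·2649·0.1025 = 6.508 m
Minor: ΣK = 6.63; h_m = ΣK·V²/2g = 0.6796 m
Total H_L = 6.508 + 0.6796 = 7.187 m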